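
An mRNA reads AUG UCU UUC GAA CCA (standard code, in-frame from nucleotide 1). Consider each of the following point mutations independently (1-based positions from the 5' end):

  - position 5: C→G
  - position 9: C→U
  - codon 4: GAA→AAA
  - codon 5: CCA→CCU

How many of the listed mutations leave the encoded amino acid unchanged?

2

Codon 2: UCU (Ser) → UGU (Cys) — missense.
Codon 3: UUC (Phe) → UUU (Phe) — synonymous.
Codon 4: GAA (Glu) → AAA (Lys) — missense.
Codon 5: CCA (Pro) → CCU (Pro) — synonymous.
Synonymous: 2 of 4.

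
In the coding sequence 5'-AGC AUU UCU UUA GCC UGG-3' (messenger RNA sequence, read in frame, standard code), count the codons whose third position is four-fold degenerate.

2

Codon 1 AGC (Ser): third position 2-fold.
Codon 2 AUU (Ile): third position 3-fold.
Codon 3 UCU (Ser): third position 4-fold.
Codon 4 UUA (Leu): third position 2-fold.
Codon 5 GCC (Ala): third position 4-fold.
Codon 6 UGG (Trp): third position 1-fold.
Four-fold degenerate third positions: 2.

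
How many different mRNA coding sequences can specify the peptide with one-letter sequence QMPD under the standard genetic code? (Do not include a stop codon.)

16

Gln: 2 codons.
Met: 1 codon.
Pro: 4 codons.
Asp: 2 codons.
2 × 1 × 4 × 2 = 16.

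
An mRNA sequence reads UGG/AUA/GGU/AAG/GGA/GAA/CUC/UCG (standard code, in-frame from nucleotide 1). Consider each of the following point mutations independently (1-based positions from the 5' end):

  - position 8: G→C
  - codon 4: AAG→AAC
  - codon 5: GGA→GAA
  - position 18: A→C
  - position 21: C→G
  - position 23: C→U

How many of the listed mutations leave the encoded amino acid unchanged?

1

Codon 3: GGU (Gly) → GCU (Ala) — missense.
Codon 4: AAG (Lys) → AAC (Asn) — missense.
Codon 5: GGA (Gly) → GAA (Glu) — missense.
Codon 6: GAA (Glu) → GAC (Asp) — missense.
Codon 7: CUC (Leu) → CUG (Leu) — synonymous.
Codon 8: UCG (Ser) → UUG (Leu) — missense.
Synonymous: 1 of 6.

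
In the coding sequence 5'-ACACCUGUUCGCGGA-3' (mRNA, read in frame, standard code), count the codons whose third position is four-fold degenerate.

Codon 1 ACA (Thr): third position 4-fold.
Codon 2 CCU (Pro): third position 4-fold.
Codon 3 GUU (Val): third position 4-fold.
Codon 4 CGC (Arg): third position 4-fold.
Codon 5 GGA (Gly): third position 4-fold.
Four-fold degenerate third positions: 5.

5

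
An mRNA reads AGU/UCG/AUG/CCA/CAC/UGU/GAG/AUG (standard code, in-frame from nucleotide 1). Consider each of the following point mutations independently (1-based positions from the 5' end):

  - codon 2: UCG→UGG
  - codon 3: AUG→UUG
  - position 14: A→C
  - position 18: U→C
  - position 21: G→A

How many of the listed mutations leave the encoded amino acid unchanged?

2

Codon 2: UCG (Ser) → UGG (Trp) — missense.
Codon 3: AUG (Met) → UUG (Leu) — missense.
Codon 5: CAC (His) → CCC (Pro) — missense.
Codon 6: UGU (Cys) → UGC (Cys) — synonymous.
Codon 7: GAG (Glu) → GAA (Glu) — synonymous.
Synonymous: 2 of 5.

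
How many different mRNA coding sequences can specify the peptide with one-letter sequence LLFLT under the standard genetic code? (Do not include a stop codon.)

1728

Leu: 6 codons.
Leu: 6 codons.
Phe: 2 codons.
Leu: 6 codons.
Thr: 4 codons.
6 × 6 × 2 × 6 × 4 = 1728.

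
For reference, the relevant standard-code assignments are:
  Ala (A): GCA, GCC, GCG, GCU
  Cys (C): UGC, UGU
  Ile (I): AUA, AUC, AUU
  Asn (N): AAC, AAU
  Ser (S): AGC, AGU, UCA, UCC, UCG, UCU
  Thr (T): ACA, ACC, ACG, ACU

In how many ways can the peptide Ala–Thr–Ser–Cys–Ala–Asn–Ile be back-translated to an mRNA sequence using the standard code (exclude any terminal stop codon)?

4608

Ala: 4 codons.
Thr: 4 codons.
Ser: 6 codons.
Cys: 2 codons.
Ala: 4 codons.
Asn: 2 codons.
Ile: 3 codons.
4 × 4 × 6 × 2 × 4 × 2 × 3 = 4608.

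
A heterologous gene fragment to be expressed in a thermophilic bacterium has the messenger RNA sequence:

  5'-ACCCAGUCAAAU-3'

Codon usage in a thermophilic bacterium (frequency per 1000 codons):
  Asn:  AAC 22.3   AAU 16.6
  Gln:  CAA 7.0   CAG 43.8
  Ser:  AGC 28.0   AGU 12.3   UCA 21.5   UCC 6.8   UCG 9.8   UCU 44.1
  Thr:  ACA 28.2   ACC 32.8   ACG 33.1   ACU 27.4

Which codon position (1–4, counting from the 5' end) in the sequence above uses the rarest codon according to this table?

4

Codon 1 ACC (Thr): 32.8 per 1000.
Codon 2 CAG (Gln): 43.8 per 1000.
Codon 3 UCA (Ser): 21.5 per 1000.
Codon 4 AAU (Asn): 16.6 per 1000.
Lowest frequency is 16.6 at codon 4.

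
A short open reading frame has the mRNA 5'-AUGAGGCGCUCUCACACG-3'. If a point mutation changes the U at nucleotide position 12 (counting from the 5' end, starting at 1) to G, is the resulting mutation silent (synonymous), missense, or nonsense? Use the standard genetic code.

Position 12 falls in codon 4: UCU → Ser.
After the substitution the codon is UCG → Ser.
Both encode Ser, so the change is synonymous.

silent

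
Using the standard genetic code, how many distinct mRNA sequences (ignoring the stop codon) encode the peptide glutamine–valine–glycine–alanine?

128

Gln: 2 codons.
Val: 4 codons.
Gly: 4 codons.
Ala: 4 codons.
2 × 4 × 4 × 4 = 128.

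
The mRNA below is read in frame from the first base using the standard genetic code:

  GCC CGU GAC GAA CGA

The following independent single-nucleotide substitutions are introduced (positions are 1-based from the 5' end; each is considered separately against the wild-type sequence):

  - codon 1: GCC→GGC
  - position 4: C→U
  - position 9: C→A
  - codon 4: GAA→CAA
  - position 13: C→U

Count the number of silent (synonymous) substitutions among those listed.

Codon 1: GCC (Ala) → GGC (Gly) — missense.
Codon 2: CGU (Arg) → UGU (Cys) — missense.
Codon 3: GAC (Asp) → GAA (Glu) — missense.
Codon 4: GAA (Glu) → CAA (Gln) — missense.
Codon 5: CGA (Arg) → UGA (Stop) — nonsense.
Synonymous: 0 of 5.

0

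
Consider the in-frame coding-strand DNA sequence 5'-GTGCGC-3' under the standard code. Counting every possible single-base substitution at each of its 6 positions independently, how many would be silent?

6

Codon 1 (GTG, Val): 3 synonymous substitutions.
Codon 2 (CGC, Arg): 3 synonymous substitutions.
Total: 3 + 3 = 6.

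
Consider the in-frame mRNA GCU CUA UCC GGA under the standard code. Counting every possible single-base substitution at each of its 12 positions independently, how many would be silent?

13

Codon 1 (GCU, Ala): 3 synonymous substitutions.
Codon 2 (CUA, Leu): 4 synonymous substitutions.
Codon 3 (UCC, Ser): 3 synonymous substitutions.
Codon 4 (GGA, Gly): 3 synonymous substitutions.
Total: 3 + 4 + 3 + 3 = 13.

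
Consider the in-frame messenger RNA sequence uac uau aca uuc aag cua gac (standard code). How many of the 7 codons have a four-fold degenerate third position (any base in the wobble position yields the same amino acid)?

Codon 1 UAC (Tyr): third position 2-fold.
Codon 2 UAU (Tyr): third position 2-fold.
Codon 3 ACA (Thr): third position 4-fold.
Codon 4 UUC (Phe): third position 2-fold.
Codon 5 AAG (Lys): third position 2-fold.
Codon 6 CUA (Leu): third position 4-fold.
Codon 7 GAC (Asp): third position 2-fold.
Four-fold degenerate third positions: 2.

2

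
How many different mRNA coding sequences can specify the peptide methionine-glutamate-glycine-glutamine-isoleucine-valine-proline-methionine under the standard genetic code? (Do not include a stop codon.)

Met: 1 codon.
Glu: 2 codons.
Gly: 4 codons.
Gln: 2 codons.
Ile: 3 codons.
Val: 4 codons.
Pro: 4 codons.
Met: 1 codon.
1 × 2 × 4 × 2 × 3 × 4 × 4 × 1 = 768.

768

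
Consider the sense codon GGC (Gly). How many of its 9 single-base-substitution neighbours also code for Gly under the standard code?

Position 1: none → 0 synonymous.
Position 2: none → 0 synonymous.
Position 3: GGT, GGA, GGG → 3 synonymous.
Total: 0 + 0 + 3 = 3.

3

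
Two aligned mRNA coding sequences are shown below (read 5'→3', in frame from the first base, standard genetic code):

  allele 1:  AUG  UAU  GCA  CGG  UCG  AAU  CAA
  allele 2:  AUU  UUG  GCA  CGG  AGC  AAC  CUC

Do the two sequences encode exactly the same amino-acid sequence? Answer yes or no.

Codon 1: AUG Met / AUU Ile — nonsynonymous.
Codon 2: UAU Tyr / UUG Leu — nonsynonymous.
Codon 3: GCA Ala / GCA Ala — identical.
Codon 4: CGG Arg / CGG Arg — identical.
Codon 5: UCG Ser / AGC Ser — synonymous.
Codon 6: AAU Asn / AAC Asn — synonymous.
Codon 7: CAA Gln / CUC Leu — nonsynonymous.
Nonsynonymous differences: 3 → different protein.

no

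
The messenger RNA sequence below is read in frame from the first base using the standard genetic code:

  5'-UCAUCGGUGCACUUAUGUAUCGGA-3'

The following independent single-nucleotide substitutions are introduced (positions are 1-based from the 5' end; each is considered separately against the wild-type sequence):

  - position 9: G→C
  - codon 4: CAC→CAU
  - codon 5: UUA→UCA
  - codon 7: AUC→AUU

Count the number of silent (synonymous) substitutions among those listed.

Codon 3: GUG (Val) → GUC (Val) — synonymous.
Codon 4: CAC (His) → CAU (His) — synonymous.
Codon 5: UUA (Leu) → UCA (Ser) — missense.
Codon 7: AUC (Ile) → AUU (Ile) — synonymous.
Synonymous: 3 of 4.

3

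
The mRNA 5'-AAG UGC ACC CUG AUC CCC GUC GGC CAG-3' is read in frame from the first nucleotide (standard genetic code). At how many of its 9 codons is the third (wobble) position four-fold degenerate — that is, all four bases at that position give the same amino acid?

Codon 1 AAG (Lys): third position 2-fold.
Codon 2 UGC (Cys): third position 2-fold.
Codon 3 ACC (Thr): third position 4-fold.
Codon 4 CUG (Leu): third position 4-fold.
Codon 5 AUC (Ile): third position 3-fold.
Codon 6 CCC (Pro): third position 4-fold.
Codon 7 GUC (Val): third position 4-fold.
Codon 8 GGC (Gly): third position 4-fold.
Codon 9 CAG (Gln): third position 2-fold.
Four-fold degenerate third positions: 5.

5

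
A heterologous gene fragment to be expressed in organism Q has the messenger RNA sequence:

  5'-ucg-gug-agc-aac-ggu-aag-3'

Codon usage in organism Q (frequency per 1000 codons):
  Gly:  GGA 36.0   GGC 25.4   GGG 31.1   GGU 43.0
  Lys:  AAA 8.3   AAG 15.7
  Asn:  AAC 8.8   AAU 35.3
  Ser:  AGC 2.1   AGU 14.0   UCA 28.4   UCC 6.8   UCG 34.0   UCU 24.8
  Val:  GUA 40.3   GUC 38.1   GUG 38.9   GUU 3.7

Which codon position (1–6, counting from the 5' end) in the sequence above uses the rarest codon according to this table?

Codon 1 UCG (Ser): 34.0 per 1000.
Codon 2 GUG (Val): 38.9 per 1000.
Codon 3 AGC (Ser): 2.1 per 1000.
Codon 4 AAC (Asn): 8.8 per 1000.
Codon 5 GGU (Gly): 43.0 per 1000.
Codon 6 AAG (Lys): 15.7 per 1000.
Lowest frequency is 2.1 at codon 3.

3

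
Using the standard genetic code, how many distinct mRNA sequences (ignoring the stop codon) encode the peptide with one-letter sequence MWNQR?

24

Met: 1 codon.
Trp: 1 codon.
Asn: 2 codons.
Gln: 2 codons.
Arg: 6 codons.
1 × 1 × 2 × 2 × 6 = 24.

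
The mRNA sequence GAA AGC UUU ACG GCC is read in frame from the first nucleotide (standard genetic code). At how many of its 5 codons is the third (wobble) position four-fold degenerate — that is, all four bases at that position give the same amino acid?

Codon 1 GAA (Glu): third position 2-fold.
Codon 2 AGC (Ser): third position 2-fold.
Codon 3 UUU (Phe): third position 2-fold.
Codon 4 ACG (Thr): third position 4-fold.
Codon 5 GCC (Ala): third position 4-fold.
Four-fold degenerate third positions: 2.

2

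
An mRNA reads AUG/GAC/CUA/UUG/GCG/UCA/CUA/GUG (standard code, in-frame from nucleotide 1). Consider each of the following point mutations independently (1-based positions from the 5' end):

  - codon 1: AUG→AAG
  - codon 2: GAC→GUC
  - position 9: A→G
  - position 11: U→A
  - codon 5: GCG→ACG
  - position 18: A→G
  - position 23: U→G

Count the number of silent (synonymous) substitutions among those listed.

Codon 1: AUG (Met) → AAG (Lys) — missense.
Codon 2: GAC (Asp) → GUC (Val) — missense.
Codon 3: CUA (Leu) → CUG (Leu) — synonymous.
Codon 4: UUG (Leu) → UAG (Stop) — nonsense.
Codon 5: GCG (Ala) → ACG (Thr) — missense.
Codon 6: UCA (Ser) → UCG (Ser) — synonymous.
Codon 8: GUG (Val) → GGG (Gly) — missense.
Synonymous: 2 of 7.

2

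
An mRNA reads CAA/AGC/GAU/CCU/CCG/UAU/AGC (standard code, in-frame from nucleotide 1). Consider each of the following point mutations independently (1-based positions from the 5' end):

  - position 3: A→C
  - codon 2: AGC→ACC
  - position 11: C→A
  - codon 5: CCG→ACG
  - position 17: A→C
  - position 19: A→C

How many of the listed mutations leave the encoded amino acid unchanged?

Codon 1: CAA (Gln) → CAC (His) — missense.
Codon 2: AGC (Ser) → ACC (Thr) — missense.
Codon 4: CCU (Pro) → CAU (His) — missense.
Codon 5: CCG (Pro) → ACG (Thr) — missense.
Codon 6: UAU (Tyr) → UCU (Ser) — missense.
Codon 7: AGC (Ser) → CGC (Arg) — missense.
Synonymous: 0 of 6.

0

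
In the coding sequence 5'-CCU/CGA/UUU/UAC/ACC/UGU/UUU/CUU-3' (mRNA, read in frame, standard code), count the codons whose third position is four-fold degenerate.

Codon 1 CCU (Pro): third position 4-fold.
Codon 2 CGA (Arg): third position 4-fold.
Codon 3 UUU (Phe): third position 2-fold.
Codon 4 UAC (Tyr): third position 2-fold.
Codon 5 ACC (Thr): third position 4-fold.
Codon 6 UGU (Cys): third position 2-fold.
Codon 7 UUU (Phe): third position 2-fold.
Codon 8 CUU (Leu): third position 4-fold.
Four-fold degenerate third positions: 4.

4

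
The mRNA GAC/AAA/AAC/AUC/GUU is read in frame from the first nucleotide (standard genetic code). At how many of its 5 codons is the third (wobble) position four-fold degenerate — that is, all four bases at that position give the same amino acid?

1

Codon 1 GAC (Asp): third position 2-fold.
Codon 2 AAA (Lys): third position 2-fold.
Codon 3 AAC (Asn): third position 2-fold.
Codon 4 AUC (Ile): third position 3-fold.
Codon 5 GUU (Val): third position 4-fold.
Four-fold degenerate third positions: 1.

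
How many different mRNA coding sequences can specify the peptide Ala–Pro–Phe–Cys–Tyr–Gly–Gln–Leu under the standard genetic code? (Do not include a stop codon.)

6144

Ala: 4 codons.
Pro: 4 codons.
Phe: 2 codons.
Cys: 2 codons.
Tyr: 2 codons.
Gly: 4 codons.
Gln: 2 codons.
Leu: 6 codons.
4 × 4 × 2 × 2 × 2 × 4 × 2 × 6 = 6144.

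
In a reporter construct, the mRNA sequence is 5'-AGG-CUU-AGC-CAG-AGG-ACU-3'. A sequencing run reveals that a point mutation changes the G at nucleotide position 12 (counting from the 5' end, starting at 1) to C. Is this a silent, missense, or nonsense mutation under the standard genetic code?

missense

Position 12 falls in codon 4: CAG → Gln.
After the substitution the codon is CAC → His.
Gln ≠ His, so this is a missense mutation.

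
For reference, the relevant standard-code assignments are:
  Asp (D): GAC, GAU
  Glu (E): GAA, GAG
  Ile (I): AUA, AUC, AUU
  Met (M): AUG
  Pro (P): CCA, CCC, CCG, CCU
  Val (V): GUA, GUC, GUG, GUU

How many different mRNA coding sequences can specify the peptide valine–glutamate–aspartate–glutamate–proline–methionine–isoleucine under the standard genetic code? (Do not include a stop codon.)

384

Val: 4 codons.
Glu: 2 codons.
Asp: 2 codons.
Glu: 2 codons.
Pro: 4 codons.
Met: 1 codon.
Ile: 3 codons.
4 × 2 × 2 × 2 × 4 × 1 × 3 = 384.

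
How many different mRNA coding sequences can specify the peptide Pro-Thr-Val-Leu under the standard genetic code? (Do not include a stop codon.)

384

Pro: 4 codons.
Thr: 4 codons.
Val: 4 codons.
Leu: 6 codons.
4 × 4 × 4 × 6 = 384.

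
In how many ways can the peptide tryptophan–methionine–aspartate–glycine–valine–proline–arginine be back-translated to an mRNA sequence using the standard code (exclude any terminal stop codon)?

Trp: 1 codon.
Met: 1 codon.
Asp: 2 codons.
Gly: 4 codons.
Val: 4 codons.
Pro: 4 codons.
Arg: 6 codons.
1 × 1 × 2 × 4 × 4 × 4 × 6 = 768.

768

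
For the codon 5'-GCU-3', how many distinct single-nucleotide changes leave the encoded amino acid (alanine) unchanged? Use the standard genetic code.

3

Position 1: none → 0 synonymous.
Position 2: none → 0 synonymous.
Position 3: GCC, GCA, GCG → 3 synonymous.
Total: 0 + 0 + 3 = 3.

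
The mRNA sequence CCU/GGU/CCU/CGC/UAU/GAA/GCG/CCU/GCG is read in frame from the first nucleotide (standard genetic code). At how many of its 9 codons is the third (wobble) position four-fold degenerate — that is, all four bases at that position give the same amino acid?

Codon 1 CCU (Pro): third position 4-fold.
Codon 2 GGU (Gly): third position 4-fold.
Codon 3 CCU (Pro): third position 4-fold.
Codon 4 CGC (Arg): third position 4-fold.
Codon 5 UAU (Tyr): third position 2-fold.
Codon 6 GAA (Glu): third position 2-fold.
Codon 7 GCG (Ala): third position 4-fold.
Codon 8 CCU (Pro): third position 4-fold.
Codon 9 GCG (Ala): third position 4-fold.
Four-fold degenerate third positions: 7.

7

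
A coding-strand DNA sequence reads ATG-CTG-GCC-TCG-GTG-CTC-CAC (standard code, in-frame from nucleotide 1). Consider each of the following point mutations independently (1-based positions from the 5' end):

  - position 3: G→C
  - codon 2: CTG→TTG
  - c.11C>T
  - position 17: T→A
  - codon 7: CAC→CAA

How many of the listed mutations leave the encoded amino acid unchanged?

Codon 1: ATG (Met) → ATC (Ile) — missense.
Codon 2: CTG (Leu) → TTG (Leu) — synonymous.
Codon 4: TCG (Ser) → TTG (Leu) — missense.
Codon 6: CTC (Leu) → CAC (His) — missense.
Codon 7: CAC (His) → CAA (Gln) — missense.
Synonymous: 1 of 5.

1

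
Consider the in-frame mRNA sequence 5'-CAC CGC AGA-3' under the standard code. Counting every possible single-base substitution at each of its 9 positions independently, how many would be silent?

Codon 1 (CAC, His): 1 synonymous substitution.
Codon 2 (CGC, Arg): 3 synonymous substitutions.
Codon 3 (AGA, Arg): 2 synonymous substitutions.
Total: 1 + 3 + 2 = 6.

6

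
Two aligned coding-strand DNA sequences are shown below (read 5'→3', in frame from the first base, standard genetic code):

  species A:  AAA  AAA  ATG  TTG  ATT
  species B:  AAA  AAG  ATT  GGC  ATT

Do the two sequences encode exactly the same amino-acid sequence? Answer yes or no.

Codon 1: AAA Lys / AAA Lys — identical.
Codon 2: AAA Lys / AAG Lys — synonymous.
Codon 3: ATG Met / ATT Ile — nonsynonymous.
Codon 4: TTG Leu / GGC Gly — nonsynonymous.
Codon 5: ATT Ile / ATT Ile — identical.
Nonsynonymous differences: 2 → different protein.

no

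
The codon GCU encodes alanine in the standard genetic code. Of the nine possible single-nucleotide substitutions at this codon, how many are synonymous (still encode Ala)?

Position 1: none → 0 synonymous.
Position 2: none → 0 synonymous.
Position 3: GCC, GCA, GCG → 3 synonymous.
Total: 0 + 0 + 3 = 3.

3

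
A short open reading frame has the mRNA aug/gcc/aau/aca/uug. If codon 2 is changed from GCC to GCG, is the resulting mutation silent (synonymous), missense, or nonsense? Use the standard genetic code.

Position 6 falls in codon 2: GCC → Ala.
After the substitution the codon is GCG → Ala.
Both encode Ala, so the change is synonymous.

silent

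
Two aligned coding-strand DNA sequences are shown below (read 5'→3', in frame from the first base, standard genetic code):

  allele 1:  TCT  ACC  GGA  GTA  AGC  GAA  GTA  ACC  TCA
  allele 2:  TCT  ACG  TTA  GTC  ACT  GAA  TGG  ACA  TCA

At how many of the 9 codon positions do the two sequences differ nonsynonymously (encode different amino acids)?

Codon 1: TCT Ser / TCT Ser — identical.
Codon 2: ACC Thr / ACG Thr — synonymous.
Codon 3: GGA Gly / TTA Leu — nonsynonymous.
Codon 4: GTA Val / GTC Val — synonymous.
Codon 5: AGC Ser / ACT Thr — nonsynonymous.
Codon 6: GAA Glu / GAA Glu — identical.
Codon 7: GTA Val / TGG Trp — nonsynonymous.
Codon 8: ACC Thr / ACA Thr — synonymous.
Codon 9: TCA Ser / TCA Ser — identical.
Nonsynonymous differences: 3.

3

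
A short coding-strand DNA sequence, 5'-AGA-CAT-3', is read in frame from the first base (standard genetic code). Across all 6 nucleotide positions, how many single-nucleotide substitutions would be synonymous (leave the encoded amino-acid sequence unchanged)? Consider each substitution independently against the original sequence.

3

Codon 1 (AGA, Arg): 2 synonymous substitutions.
Codon 2 (CAT, His): 1 synonymous substitution.
Total: 2 + 1 = 3.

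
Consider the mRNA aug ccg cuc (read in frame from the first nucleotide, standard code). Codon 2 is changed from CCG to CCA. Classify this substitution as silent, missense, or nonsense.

silent

Position 6 falls in codon 2: CCG → Pro.
After the substitution the codon is CCA → Pro.
Both encode Pro, so the change is synonymous.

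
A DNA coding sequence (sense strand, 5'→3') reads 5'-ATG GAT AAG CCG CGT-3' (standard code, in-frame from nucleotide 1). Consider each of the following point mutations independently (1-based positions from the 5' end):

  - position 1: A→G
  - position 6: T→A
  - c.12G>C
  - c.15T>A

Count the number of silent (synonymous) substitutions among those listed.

Codon 1: ATG (Met) → GTG (Val) — missense.
Codon 2: GAT (Asp) → GAA (Glu) — missense.
Codon 4: CCG (Pro) → CCC (Pro) — synonymous.
Codon 5: CGT (Arg) → CGA (Arg) — synonymous.
Synonymous: 2 of 4.

2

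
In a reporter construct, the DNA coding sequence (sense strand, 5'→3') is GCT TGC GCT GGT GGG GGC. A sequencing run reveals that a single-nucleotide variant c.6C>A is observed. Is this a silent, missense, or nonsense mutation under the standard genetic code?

nonsense

Position 6 falls in codon 2: TGC → Cys.
After the substitution the codon is TGA → Stop.
The new codon is a stop codon, so this is a nonsense mutation.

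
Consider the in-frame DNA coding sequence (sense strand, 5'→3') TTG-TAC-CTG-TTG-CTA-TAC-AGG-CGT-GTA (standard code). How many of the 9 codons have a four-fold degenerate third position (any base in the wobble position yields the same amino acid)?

4

Codon 1 TTG (Leu): third position 2-fold.
Codon 2 TAC (Tyr): third position 2-fold.
Codon 3 CTG (Leu): third position 4-fold.
Codon 4 TTG (Leu): third position 2-fold.
Codon 5 CTA (Leu): third position 4-fold.
Codon 6 TAC (Tyr): third position 2-fold.
Codon 7 AGG (Arg): third position 2-fold.
Codon 8 CGT (Arg): third position 4-fold.
Codon 9 GTA (Val): third position 4-fold.
Four-fold degenerate third positions: 4.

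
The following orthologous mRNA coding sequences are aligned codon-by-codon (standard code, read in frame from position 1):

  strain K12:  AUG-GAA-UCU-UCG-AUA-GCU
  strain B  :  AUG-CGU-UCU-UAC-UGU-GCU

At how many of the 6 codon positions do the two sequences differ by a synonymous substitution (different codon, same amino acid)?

Codon 1: AUG Met / AUG Met — identical.
Codon 2: GAA Glu / CGU Arg — nonsynonymous.
Codon 3: UCU Ser / UCU Ser — identical.
Codon 4: UCG Ser / UAC Tyr — nonsynonymous.
Codon 5: AUA Ile / UGU Cys — nonsynonymous.
Codon 6: GCU Ala / GCU Ala — identical.
Synonymous differences: 0.

0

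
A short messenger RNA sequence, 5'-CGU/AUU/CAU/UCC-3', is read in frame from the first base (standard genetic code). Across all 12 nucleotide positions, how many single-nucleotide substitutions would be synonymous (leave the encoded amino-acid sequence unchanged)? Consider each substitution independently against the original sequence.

Codon 1 (CGU, Arg): 3 synonymous substitutions.
Codon 2 (AUU, Ile): 2 synonymous substitutions.
Codon 3 (CAU, His): 1 synonymous substitution.
Codon 4 (UCC, Ser): 3 synonymous substitutions.
Total: 3 + 2 + 1 + 3 = 9.

9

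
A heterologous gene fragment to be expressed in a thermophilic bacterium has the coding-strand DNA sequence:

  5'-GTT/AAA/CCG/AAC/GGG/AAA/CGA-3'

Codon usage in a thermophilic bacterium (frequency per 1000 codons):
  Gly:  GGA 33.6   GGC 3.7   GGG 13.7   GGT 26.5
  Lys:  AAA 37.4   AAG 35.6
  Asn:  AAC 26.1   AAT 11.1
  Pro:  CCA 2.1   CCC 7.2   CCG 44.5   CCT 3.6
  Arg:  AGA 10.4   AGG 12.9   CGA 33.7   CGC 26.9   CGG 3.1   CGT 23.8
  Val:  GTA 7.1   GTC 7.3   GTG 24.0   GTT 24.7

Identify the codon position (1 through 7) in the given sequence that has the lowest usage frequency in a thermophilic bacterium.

5

Codon 1 GTT (Val): 24.7 per 1000.
Codon 2 AAA (Lys): 37.4 per 1000.
Codon 3 CCG (Pro): 44.5 per 1000.
Codon 4 AAC (Asn): 26.1 per 1000.
Codon 5 GGG (Gly): 13.7 per 1000.
Codon 6 AAA (Lys): 37.4 per 1000.
Codon 7 CGA (Arg): 33.7 per 1000.
Lowest frequency is 13.7 at codon 5.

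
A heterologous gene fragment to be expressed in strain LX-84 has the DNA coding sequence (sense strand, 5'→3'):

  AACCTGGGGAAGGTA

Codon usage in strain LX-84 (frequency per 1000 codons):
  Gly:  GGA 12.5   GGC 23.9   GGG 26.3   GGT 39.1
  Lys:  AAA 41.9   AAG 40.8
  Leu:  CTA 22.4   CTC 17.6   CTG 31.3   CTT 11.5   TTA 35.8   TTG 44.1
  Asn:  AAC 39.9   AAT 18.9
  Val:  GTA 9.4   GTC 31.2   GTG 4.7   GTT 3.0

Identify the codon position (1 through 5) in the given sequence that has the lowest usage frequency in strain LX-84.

Codon 1 AAC (Asn): 39.9 per 1000.
Codon 2 CTG (Leu): 31.3 per 1000.
Codon 3 GGG (Gly): 26.3 per 1000.
Codon 4 AAG (Lys): 40.8 per 1000.
Codon 5 GTA (Val): 9.4 per 1000.
Lowest frequency is 9.4 at codon 5.

5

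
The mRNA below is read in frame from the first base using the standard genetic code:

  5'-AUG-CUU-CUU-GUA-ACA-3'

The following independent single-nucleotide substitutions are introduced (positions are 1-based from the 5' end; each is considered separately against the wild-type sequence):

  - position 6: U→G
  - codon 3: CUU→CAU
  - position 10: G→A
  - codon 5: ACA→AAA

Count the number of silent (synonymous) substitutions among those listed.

1

Codon 2: CUU (Leu) → CUG (Leu) — synonymous.
Codon 3: CUU (Leu) → CAU (His) — missense.
Codon 4: GUA (Val) → AUA (Ile) — missense.
Codon 5: ACA (Thr) → AAA (Lys) — missense.
Synonymous: 1 of 4.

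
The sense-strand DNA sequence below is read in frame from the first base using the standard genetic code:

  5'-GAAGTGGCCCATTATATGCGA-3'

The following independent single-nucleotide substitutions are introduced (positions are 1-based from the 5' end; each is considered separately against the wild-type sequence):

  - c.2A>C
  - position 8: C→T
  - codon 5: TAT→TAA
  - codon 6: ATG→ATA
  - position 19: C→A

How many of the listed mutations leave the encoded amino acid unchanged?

1

Codon 1: GAA (Glu) → GCA (Ala) — missense.
Codon 3: GCC (Ala) → GTC (Val) — missense.
Codon 5: TAT (Tyr) → TAA (Stop) — nonsense.
Codon 6: ATG (Met) → ATA (Ile) — missense.
Codon 7: CGA (Arg) → AGA (Arg) — synonymous.
Synonymous: 1 of 5.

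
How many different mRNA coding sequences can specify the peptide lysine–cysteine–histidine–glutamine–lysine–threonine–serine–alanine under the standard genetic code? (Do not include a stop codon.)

Lys: 2 codons.
Cys: 2 codons.
His: 2 codons.
Gln: 2 codons.
Lys: 2 codons.
Thr: 4 codons.
Ser: 6 codons.
Ala: 4 codons.
2 × 2 × 2 × 2 × 2 × 4 × 6 × 4 = 3072.

3072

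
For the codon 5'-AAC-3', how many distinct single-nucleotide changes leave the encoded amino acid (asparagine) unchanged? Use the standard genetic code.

Position 1: none → 0 synonymous.
Position 2: none → 0 synonymous.
Position 3: AAT → 1 synonymous.
Total: 0 + 0 + 1 = 1.

1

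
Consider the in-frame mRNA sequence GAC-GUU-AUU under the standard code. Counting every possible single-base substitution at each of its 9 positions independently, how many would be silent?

Codon 1 (GAC, Asp): 1 synonymous substitution.
Codon 2 (GUU, Val): 3 synonymous substitutions.
Codon 3 (AUU, Ile): 2 synonymous substitutions.
Total: 1 + 3 + 2 = 6.

6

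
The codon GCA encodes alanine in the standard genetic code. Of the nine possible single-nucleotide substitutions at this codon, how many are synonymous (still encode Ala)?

Position 1: none → 0 synonymous.
Position 2: none → 0 synonymous.
Position 3: GCU, GCC, GCG → 3 synonymous.
Total: 0 + 0 + 3 = 3.

3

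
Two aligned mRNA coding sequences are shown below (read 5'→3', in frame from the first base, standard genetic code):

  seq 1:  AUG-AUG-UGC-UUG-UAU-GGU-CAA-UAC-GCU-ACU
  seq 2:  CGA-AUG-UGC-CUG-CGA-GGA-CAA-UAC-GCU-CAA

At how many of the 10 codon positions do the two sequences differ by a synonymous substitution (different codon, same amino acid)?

2

Codon 1: AUG Met / CGA Arg — nonsynonymous.
Codon 2: AUG Met / AUG Met — identical.
Codon 3: UGC Cys / UGC Cys — identical.
Codon 4: UUG Leu / CUG Leu — synonymous.
Codon 5: UAU Tyr / CGA Arg — nonsynonymous.
Codon 6: GGU Gly / GGA Gly — synonymous.
Codon 7: CAA Gln / CAA Gln — identical.
Codon 8: UAC Tyr / UAC Tyr — identical.
Codon 9: GCU Ala / GCU Ala — identical.
Codon 10: ACU Thr / CAA Gln — nonsynonymous.
Synonymous differences: 2.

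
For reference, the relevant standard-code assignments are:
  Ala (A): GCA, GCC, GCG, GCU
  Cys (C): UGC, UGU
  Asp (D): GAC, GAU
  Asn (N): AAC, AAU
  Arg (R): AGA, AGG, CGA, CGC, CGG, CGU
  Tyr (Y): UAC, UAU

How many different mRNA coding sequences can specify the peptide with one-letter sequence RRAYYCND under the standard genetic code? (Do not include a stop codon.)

4608

Arg: 6 codons.
Arg: 6 codons.
Ala: 4 codons.
Tyr: 2 codons.
Tyr: 2 codons.
Cys: 2 codons.
Asn: 2 codons.
Asp: 2 codons.
6 × 6 × 4 × 2 × 2 × 2 × 2 × 2 = 4608.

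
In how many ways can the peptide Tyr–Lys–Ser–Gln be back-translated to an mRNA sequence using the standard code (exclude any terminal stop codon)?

Tyr: 2 codons.
Lys: 2 codons.
Ser: 6 codons.
Gln: 2 codons.
2 × 2 × 6 × 2 = 48.

48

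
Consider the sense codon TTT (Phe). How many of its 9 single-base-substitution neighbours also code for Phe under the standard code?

Position 1: none → 0 synonymous.
Position 2: none → 0 synonymous.
Position 3: TTC → 1 synonymous.
Total: 0 + 0 + 1 = 1.

1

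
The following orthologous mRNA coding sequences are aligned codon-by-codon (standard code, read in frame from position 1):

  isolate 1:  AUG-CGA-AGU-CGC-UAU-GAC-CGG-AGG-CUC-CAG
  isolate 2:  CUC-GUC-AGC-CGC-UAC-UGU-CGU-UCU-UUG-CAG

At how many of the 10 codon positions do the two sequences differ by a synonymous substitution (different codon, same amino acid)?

Codon 1: AUG Met / CUC Leu — nonsynonymous.
Codon 2: CGA Arg / GUC Val — nonsynonymous.
Codon 3: AGU Ser / AGC Ser — synonymous.
Codon 4: CGC Arg / CGC Arg — identical.
Codon 5: UAU Tyr / UAC Tyr — synonymous.
Codon 6: GAC Asp / UGU Cys — nonsynonymous.
Codon 7: CGG Arg / CGU Arg — synonymous.
Codon 8: AGG Arg / UCU Ser — nonsynonymous.
Codon 9: CUC Leu / UUG Leu — synonymous.
Codon 10: CAG Gln / CAG Gln — identical.
Synonymous differences: 4.

4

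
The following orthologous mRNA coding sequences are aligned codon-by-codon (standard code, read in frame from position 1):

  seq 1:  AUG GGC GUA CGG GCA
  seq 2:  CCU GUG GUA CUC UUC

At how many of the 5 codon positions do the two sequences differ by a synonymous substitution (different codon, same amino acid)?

0

Codon 1: AUG Met / CCU Pro — nonsynonymous.
Codon 2: GGC Gly / GUG Val — nonsynonymous.
Codon 3: GUA Val / GUA Val — identical.
Codon 4: CGG Arg / CUC Leu — nonsynonymous.
Codon 5: GCA Ala / UUC Phe — nonsynonymous.
Synonymous differences: 0.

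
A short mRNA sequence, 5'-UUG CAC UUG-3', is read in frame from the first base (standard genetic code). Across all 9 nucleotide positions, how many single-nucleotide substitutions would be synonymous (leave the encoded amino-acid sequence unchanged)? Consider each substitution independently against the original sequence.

Codon 1 (UUG, Leu): 2 synonymous substitutions.
Codon 2 (CAC, His): 1 synonymous substitution.
Codon 3 (UUG, Leu): 2 synonymous substitutions.
Total: 2 + 1 + 2 = 5.

5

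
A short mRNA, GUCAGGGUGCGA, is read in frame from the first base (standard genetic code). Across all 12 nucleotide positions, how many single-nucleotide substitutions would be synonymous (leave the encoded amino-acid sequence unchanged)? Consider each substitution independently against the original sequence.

Codon 1 (GUC, Val): 3 synonymous substitutions.
Codon 2 (AGG, Arg): 2 synonymous substitutions.
Codon 3 (GUG, Val): 3 synonymous substitutions.
Codon 4 (CGA, Arg): 4 synonymous substitutions.
Total: 3 + 2 + 3 + 4 = 12.

12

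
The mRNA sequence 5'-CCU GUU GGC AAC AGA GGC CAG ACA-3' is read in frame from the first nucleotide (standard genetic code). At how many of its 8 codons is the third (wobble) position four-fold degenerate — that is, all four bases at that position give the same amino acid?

Codon 1 CCU (Pro): third position 4-fold.
Codon 2 GUU (Val): third position 4-fold.
Codon 3 GGC (Gly): third position 4-fold.
Codon 4 AAC (Asn): third position 2-fold.
Codon 5 AGA (Arg): third position 2-fold.
Codon 6 GGC (Gly): third position 4-fold.
Codon 7 CAG (Gln): third position 2-fold.
Codon 8 ACA (Thr): third position 4-fold.
Four-fold degenerate third positions: 5.

5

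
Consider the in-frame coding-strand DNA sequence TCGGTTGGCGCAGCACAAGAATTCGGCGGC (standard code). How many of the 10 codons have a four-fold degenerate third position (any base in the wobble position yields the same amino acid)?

Codon 1 TCG (Ser): third position 4-fold.
Codon 2 GTT (Val): third position 4-fold.
Codon 3 GGC (Gly): third position 4-fold.
Codon 4 GCA (Ala): third position 4-fold.
Codon 5 GCA (Ala): third position 4-fold.
Codon 6 CAA (Gln): third position 2-fold.
Codon 7 GAA (Glu): third position 2-fold.
Codon 8 TTC (Phe): third position 2-fold.
Codon 9 GGC (Gly): third position 4-fold.
Codon 10 GGC (Gly): third position 4-fold.
Four-fold degenerate third positions: 7.

7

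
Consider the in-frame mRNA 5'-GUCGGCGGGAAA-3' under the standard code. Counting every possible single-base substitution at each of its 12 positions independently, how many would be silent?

Codon 1 (GUC, Val): 3 synonymous substitutions.
Codon 2 (GGC, Gly): 3 synonymous substitutions.
Codon 3 (GGG, Gly): 3 synonymous substitutions.
Codon 4 (AAA, Lys): 1 synonymous substitution.
Total: 3 + 3 + 3 + 1 = 10.

10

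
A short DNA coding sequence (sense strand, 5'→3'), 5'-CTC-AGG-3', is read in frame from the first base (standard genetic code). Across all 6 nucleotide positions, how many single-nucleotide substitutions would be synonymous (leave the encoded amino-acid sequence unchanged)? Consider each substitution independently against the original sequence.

5

Codon 1 (CTC, Leu): 3 synonymous substitutions.
Codon 2 (AGG, Arg): 2 synonymous substitutions.
Total: 3 + 2 = 5.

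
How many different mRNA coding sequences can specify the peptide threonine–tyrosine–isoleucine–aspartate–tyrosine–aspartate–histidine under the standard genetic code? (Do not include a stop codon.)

Thr: 4 codons.
Tyr: 2 codons.
Ile: 3 codons.
Asp: 2 codons.
Tyr: 2 codons.
Asp: 2 codons.
His: 2 codons.
4 × 2 × 3 × 2 × 2 × 2 × 2 = 384.

384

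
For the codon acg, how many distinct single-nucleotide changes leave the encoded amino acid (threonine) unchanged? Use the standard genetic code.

Position 1: none → 0 synonymous.
Position 2: none → 0 synonymous.
Position 3: ACT, ACC, ACA → 3 synonymous.
Total: 0 + 0 + 3 = 3.

3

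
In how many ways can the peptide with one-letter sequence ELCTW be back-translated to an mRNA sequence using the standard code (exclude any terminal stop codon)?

Glu: 2 codons.
Leu: 6 codons.
Cys: 2 codons.
Thr: 4 codons.
Trp: 1 codon.
2 × 6 × 2 × 4 × 1 = 96.

96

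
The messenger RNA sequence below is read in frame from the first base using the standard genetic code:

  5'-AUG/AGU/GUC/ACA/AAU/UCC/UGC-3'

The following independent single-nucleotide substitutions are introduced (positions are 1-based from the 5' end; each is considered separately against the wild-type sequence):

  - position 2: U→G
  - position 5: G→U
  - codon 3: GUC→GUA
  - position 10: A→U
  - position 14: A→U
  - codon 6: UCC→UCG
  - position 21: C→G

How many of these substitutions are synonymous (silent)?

2

Codon 1: AUG (Met) → AGG (Arg) — missense.
Codon 2: AGU (Ser) → AUU (Ile) — missense.
Codon 3: GUC (Val) → GUA (Val) — synonymous.
Codon 4: ACA (Thr) → UCA (Ser) — missense.
Codon 5: AAU (Asn) → AUU (Ile) — missense.
Codon 6: UCC (Ser) → UCG (Ser) — synonymous.
Codon 7: UGC (Cys) → UGG (Trp) — missense.
Synonymous: 2 of 7.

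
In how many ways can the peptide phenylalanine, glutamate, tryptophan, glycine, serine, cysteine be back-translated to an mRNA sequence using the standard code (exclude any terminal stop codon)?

192

Phe: 2 codons.
Glu: 2 codons.
Trp: 1 codon.
Gly: 4 codons.
Ser: 6 codons.
Cys: 2 codons.
2 × 2 × 1 × 4 × 6 × 2 = 192.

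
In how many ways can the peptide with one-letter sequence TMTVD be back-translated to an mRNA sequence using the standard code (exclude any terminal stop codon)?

128

Thr: 4 codons.
Met: 1 codon.
Thr: 4 codons.
Val: 4 codons.
Asp: 2 codons.
4 × 1 × 4 × 4 × 2 = 128.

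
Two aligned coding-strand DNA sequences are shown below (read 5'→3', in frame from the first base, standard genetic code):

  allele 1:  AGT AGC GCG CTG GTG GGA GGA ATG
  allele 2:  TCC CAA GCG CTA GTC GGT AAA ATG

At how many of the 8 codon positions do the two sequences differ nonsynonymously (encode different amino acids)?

2

Codon 1: AGT Ser / TCC Ser — synonymous.
Codon 2: AGC Ser / CAA Gln — nonsynonymous.
Codon 3: GCG Ala / GCG Ala — identical.
Codon 4: CTG Leu / CTA Leu — synonymous.
Codon 5: GTG Val / GTC Val — synonymous.
Codon 6: GGA Gly / GGT Gly — synonymous.
Codon 7: GGA Gly / AAA Lys — nonsynonymous.
Codon 8: ATG Met / ATG Met — identical.
Nonsynonymous differences: 2.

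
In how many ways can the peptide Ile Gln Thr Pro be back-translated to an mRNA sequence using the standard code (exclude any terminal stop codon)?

96

Ile: 3 codons.
Gln: 2 codons.
Thr: 4 codons.
Pro: 4 codons.
3 × 2 × 4 × 4 = 96.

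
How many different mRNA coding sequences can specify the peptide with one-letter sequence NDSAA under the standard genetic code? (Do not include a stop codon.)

384

Asn: 2 codons.
Asp: 2 codons.
Ser: 6 codons.
Ala: 4 codons.
Ala: 4 codons.
2 × 2 × 6 × 4 × 4 = 384.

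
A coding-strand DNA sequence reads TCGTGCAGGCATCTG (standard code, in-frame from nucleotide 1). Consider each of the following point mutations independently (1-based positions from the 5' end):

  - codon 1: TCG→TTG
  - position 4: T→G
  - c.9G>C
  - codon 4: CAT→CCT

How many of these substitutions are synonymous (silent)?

0

Codon 1: TCG (Ser) → TTG (Leu) — missense.
Codon 2: TGC (Cys) → GGC (Gly) — missense.
Codon 3: AGG (Arg) → AGC (Ser) — missense.
Codon 4: CAT (His) → CCT (Pro) — missense.
Synonymous: 0 of 4.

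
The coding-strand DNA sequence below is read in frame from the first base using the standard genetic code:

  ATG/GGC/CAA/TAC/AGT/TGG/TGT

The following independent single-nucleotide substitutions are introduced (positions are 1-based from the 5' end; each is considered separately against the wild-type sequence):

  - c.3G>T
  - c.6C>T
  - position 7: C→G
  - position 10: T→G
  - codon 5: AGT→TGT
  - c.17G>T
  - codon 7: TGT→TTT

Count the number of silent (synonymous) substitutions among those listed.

1

Codon 1: ATG (Met) → ATT (Ile) — missense.
Codon 2: GGC (Gly) → GGT (Gly) — synonymous.
Codon 3: CAA (Gln) → GAA (Glu) — missense.
Codon 4: TAC (Tyr) → GAC (Asp) — missense.
Codon 5: AGT (Ser) → TGT (Cys) — missense.
Codon 6: TGG (Trp) → TTG (Leu) — missense.
Codon 7: TGT (Cys) → TTT (Phe) — missense.
Synonymous: 1 of 7.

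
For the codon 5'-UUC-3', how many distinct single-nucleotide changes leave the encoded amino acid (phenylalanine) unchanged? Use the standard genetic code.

1

Position 1: none → 0 synonymous.
Position 2: none → 0 synonymous.
Position 3: UUU → 1 synonymous.
Total: 0 + 0 + 1 = 1.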